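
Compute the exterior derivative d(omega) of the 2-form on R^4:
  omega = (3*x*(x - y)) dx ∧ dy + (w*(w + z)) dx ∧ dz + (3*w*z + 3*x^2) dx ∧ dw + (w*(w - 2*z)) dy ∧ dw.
d(omega) = (-w + z) dx ∧ dz ∧ dw + (2*w) dy ∧ dz ∧ dw

For a 2-form omega = sum_{i<j} g_{ij} dx_i ∧ dx_j, the exterior derivative is
  d(omega) = sum_{i<j} d(g_{ij}) ∧ dx_i ∧ dx_j = sum_{i<j, k} (∂g_{ij}/∂x_k) dx_k ∧ dx_i ∧ dx_j.
Expand each term, using dx_k ∧ dx_i ∧ dx_j = sgn(permutation) dx_{(a)} ∧ dx_{(b)} ∧ dx_{(c)} with (a < b < c) sorted:
  d(w*(w + z)) includes (∂/∂w)(w*(w + z)) dw = (2*w + z) dw, which multiplied by dx ∧ dz gives (2*w + z) dx ∧ dz ∧ dw
  d(3*w*z + 3*x^2) includes (∂/∂z)(3*w*z + 3*x^2) dz = (3*w) dz, which multiplied by dx ∧ dw gives (-3*w) dx ∧ dz ∧ dw
  d(w*(w - 2*z)) includes (∂/∂z)(w*(w - 2*z)) dz = (-2*w) dz, which multiplied by dy ∧ dw gives (2*w) dy ∧ dz ∧ dw
Collecting like 3-forms: d(omega) = (-w + z) dx ∧ dz ∧ dw + (2*w) dy ∧ dz ∧ dw.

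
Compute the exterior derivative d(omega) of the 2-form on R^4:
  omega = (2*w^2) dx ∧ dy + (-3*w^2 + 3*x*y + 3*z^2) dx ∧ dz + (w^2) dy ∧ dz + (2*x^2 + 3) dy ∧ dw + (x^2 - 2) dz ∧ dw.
d(omega) = (4*w + 4*x) dx ∧ dy ∧ dw + (-3*x) dx ∧ dy ∧ dz + (-6*w + 2*x) dx ∧ dz ∧ dw + (2*w) dy ∧ dz ∧ dw

For a 2-form omega = sum_{i<j} g_{ij} dx_i ∧ dx_j, the exterior derivative is
  d(omega) = sum_{i<j} d(g_{ij}) ∧ dx_i ∧ dx_j = sum_{i<j, k} (∂g_{ij}/∂x_k) dx_k ∧ dx_i ∧ dx_j.
Expand each term, using dx_k ∧ dx_i ∧ dx_j = sgn(permutation) dx_{(a)} ∧ dx_{(b)} ∧ dx_{(c)} with (a < b < c) sorted:
  d(2*w^2) includes (∂/∂w)(2*w^2) dw = (4*w) dw, which multiplied by dx ∧ dy gives (4*w) dx ∧ dy ∧ dw
  d(-3*w^2 + 3*x*y + 3*z^2) includes (∂/∂y)(-3*w^2 + 3*x*y + 3*z^2) dy = (3*x) dy, which multiplied by dx ∧ dz gives (-3*x) dx ∧ dy ∧ dz
  d(-3*w^2 + 3*x*y + 3*z^2) includes (∂/∂w)(-3*w^2 + 3*x*y + 3*z^2) dw = (-6*w) dw, which multiplied by dx ∧ dz gives (-6*w) dx ∧ dz ∧ dw
  d(w^2) includes (∂/∂w)(w^2) dw = (2*w) dw, which multiplied by dy ∧ dz gives (2*w) dy ∧ dz ∧ dw
  d(2*x^2 + 3) includes (∂/∂x)(2*x^2 + 3) dx = (4*x) dx, which multiplied by dy ∧ dw gives (4*x) dx ∧ dy ∧ dw
  d(x^2 - 2) includes (∂/∂x)(x^2 - 2) dx = (2*x) dx, which multiplied by dz ∧ dw gives (2*x) dx ∧ dz ∧ dw
Collecting like 3-forms: d(omega) = (4*w + 4*x) dx ∧ dy ∧ dw + (-3*x) dx ∧ dy ∧ dz + (-6*w + 2*x) dx ∧ dz ∧ dw + (2*w) dy ∧ dz ∧ dw.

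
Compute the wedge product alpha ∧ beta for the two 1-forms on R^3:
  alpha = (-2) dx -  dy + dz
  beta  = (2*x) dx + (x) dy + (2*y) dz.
alpha ∧ beta = (-2*x - 4*y) dx ∧ dz + (-x - 2*y) dy ∧ dz

Distribute the wedge, using dx_i ∧ dx_j = -dx_j ∧ dx_i and dx_i ∧ dx_i = 0. For each pair (i, j) with i < j, the coefficient of dx_i ∧ dx_j in alpha ∧ beta is (alpha_i * beta_j - alpha_j * beta_i). Collecting: alpha ∧ beta = (-2*x - 4*y) dx ∧ dz + (-x - 2*y) dy ∧ dz.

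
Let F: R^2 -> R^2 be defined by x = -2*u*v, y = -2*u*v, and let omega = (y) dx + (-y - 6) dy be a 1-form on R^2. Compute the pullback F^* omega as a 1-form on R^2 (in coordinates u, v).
F^* omega = (12*v) du + (12*u) dv

Using F^*(f dg) = (f ∘ F) d(g ∘ F), substitute each coordinate x_i by F_i(u, v) in f_i, and replace dx_i by d F_i = (∂F_i/∂u) du + (∂F_i/∂v) dv.
  For the x component: f_1(F) = -2*u*v; d F_1 = (-2*v) du + (-2*u) dv
  For the y component: f_2(F) = 2*u*v - 6; d F_2 = (-2*v) du + (-2*u) dv
Combining and collecting du, dv coefficients:
  coeff of du: 12*v
  coeff of dv: 12*u
F^* omega = (12*v) du + (12*u) dv.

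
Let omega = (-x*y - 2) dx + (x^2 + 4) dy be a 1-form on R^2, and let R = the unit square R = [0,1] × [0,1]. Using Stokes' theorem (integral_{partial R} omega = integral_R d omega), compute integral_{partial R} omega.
integral_(partial R) omega = 3/2

Stokes: integral_partial_R omega = integral_R d omega with d omega = (∂Q/∂x - ∂P/∂y) dx ∧ dy.
  ∂Q/∂x = 2*x
  ∂P/∂y = -x
  integrand = ∂Q/∂x - ∂P/∂y = 3*x.
Integrating over R: integral_0^1 integral_0^1 (3*x) dx dy = 3/2.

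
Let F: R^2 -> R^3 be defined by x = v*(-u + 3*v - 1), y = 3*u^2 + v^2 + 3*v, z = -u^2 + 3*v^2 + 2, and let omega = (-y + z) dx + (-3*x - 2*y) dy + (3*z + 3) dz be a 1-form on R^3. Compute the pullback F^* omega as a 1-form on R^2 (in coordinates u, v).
F^* omega = (-30*u^3 + 22*u^2*v - 84*u*v^2 - 18*u*v - 18*u - 2*v^3 + 3*v^2 - 2*v) du + (4*u^3 - 54*u^2*v - 14*u^2 + 4*u*v^2 + 12*u*v - 2*u + 44*v^3 - 59*v^2 + 60*v - 2) dv

Using F^*(f dg) = (f ∘ F) d(g ∘ F), substitute each coordinate x_i by F_i(u, v) in f_i, and replace dx_i by d F_i = (∂F_i/∂u) du + (∂F_i/∂v) dv.
  For the x component: f_1(F) = -4*u^2 + 2*v^2 - 3*v + 2; d F_1 = (-v) du + (-u + 6*v - 1) dv
  For the y component: f_2(F) = -6*u^2 + 3*u*v - 11*v^2 - 3*v; d F_2 = (6*u) du + (2*v + 3) dv
  For the z component: f_3(F) = -3*u^2 + 9*v^2 + 9; d F_3 = (-2*u) du + (6*v) dv
Combining and collecting du, dv coefficients:
  coeff of du: -30*u^3 + 22*u^2*v - 84*u*v^2 - 18*u*v - 18*u - 2*v^3 + 3*v^2 - 2*v
  coeff of dv: 4*u^3 - 54*u^2*v - 14*u^2 + 4*u*v^2 + 12*u*v - 2*u + 44*v^3 - 59*v^2 + 60*v - 2
F^* omega = (-30*u^3 + 22*u^2*v - 84*u*v^2 - 18*u*v - 18*u - 2*v^3 + 3*v^2 - 2*v) du + (4*u^3 - 54*u^2*v - 14*u^2 + 4*u*v^2 + 12*u*v - 2*u + 44*v^3 - 59*v^2 + 60*v - 2) dv.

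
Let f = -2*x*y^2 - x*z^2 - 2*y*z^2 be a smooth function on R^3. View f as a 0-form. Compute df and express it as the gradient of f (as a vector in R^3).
df = (-2*y^2 - z^2) dx + (-4*x*y - 2*z^2) dy + (2*z*(-x - 2*y)) dz; grad f = (-2*y^2 - z^2, -4*x*y - 2*z^2, 2*z*(-x - 2*y))

For a 0-form f, d f = (∂f/∂x) dx + (∂f/∂y) dy + (∂f/∂z) dz. The components of the vector representation are exactly the entries of grad f in Cartesian coordinates:
  ∂f/∂x = -2*y^2 - z^2
  ∂f/∂y = -4*x*y - 2*z^2
  ∂f/∂z = 2*z*(-x - 2*y).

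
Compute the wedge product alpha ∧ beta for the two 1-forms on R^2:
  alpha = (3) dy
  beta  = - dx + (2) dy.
alpha ∧ beta = (3) dx ∧ dy

Distribute the wedge, using dx_i ∧ dx_j = -dx_j ∧ dx_i and dx_i ∧ dx_i = 0. For each pair (i, j) with i < j, the coefficient of dx_i ∧ dx_j in alpha ∧ beta is (alpha_i * beta_j - alpha_j * beta_i). Collecting: alpha ∧ beta = (3) dx ∧ dy.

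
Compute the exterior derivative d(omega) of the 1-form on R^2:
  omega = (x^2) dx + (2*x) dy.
d(omega) = (2) dx ∧ dy

For a 1-form omega = sum_i f_i dx_i, the exterior derivative is
  d(omega) = sum_{i < j} (∂f_j/∂x_i - ∂f_i/∂x_j) dx_i ∧ dx_j.
  coefficient of dx ∧ dy: ∂f_2/∂x - ∂f_1/∂y = ∂(2*x)/∂x - ∂(x^2)/∂y = 2
Assembling: d(omega) = (2) dx ∧ dy.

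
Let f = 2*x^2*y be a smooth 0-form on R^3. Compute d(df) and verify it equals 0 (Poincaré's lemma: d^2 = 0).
d(df) = 0

Step 1: df = sum_i (∂f/∂x_i) dx_i = (4*x*y) dx + (2*x^2) dy + (0) dz.
Step 2: Apply d again. Using the 1-form formula, the coefficient of dx ∧ dy in d(df) is ∂^2 f/∂x ∂y - ∂^2 f/∂y ∂x = (4*x) - (4*x) = 0 (equality of mixed partials for smooth f).
Similarly for dx ∧ dz and dy ∧ dz — all coefficients vanish. So d(df) = 0.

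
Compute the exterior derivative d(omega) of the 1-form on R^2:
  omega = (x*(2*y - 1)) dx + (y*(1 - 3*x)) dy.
d(omega) = (-2*x - 3*y) dx ∧ dy

For a 1-form omega = sum_i f_i dx_i, the exterior derivative is
  d(omega) = sum_{i < j} (∂f_j/∂x_i - ∂f_i/∂x_j) dx_i ∧ dx_j.
  coefficient of dx ∧ dy: ∂f_2/∂x - ∂f_1/∂y = ∂(y*(1 - 3*x))/∂x - ∂(x*(2*y - 1))/∂y = -2*x - 3*y
Assembling: d(omega) = (-2*x - 3*y) dx ∧ dy.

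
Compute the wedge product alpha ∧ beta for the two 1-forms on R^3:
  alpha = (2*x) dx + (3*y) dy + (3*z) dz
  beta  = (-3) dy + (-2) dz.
alpha ∧ beta = (-6*x) dx ∧ dy + (-4*x) dx ∧ dz + (-6*y + 9*z) dy ∧ dz

Distribute the wedge, using dx_i ∧ dx_j = -dx_j ∧ dx_i and dx_i ∧ dx_i = 0. For each pair (i, j) with i < j, the coefficient of dx_i ∧ dx_j in alpha ∧ beta is (alpha_i * beta_j - alpha_j * beta_i). Collecting: alpha ∧ beta = (-6*x) dx ∧ dy + (-4*x) dx ∧ dz + (-6*y + 9*z) dy ∧ dz.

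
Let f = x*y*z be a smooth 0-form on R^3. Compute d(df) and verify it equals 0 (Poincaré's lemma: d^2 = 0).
d(df) = 0

Step 1: df = sum_i (∂f/∂x_i) dx_i = (y*z) dx + (x*z) dy + (x*y) dz.
Step 2: Apply d again. Using the 1-form formula, the coefficient of dx ∧ dy in d(df) is ∂^2 f/∂x ∂y - ∂^2 f/∂y ∂x = (z) - (z) = 0 (equality of mixed partials for smooth f).
Similarly for dx ∧ dz and dy ∧ dz — all coefficients vanish. So d(df) = 0.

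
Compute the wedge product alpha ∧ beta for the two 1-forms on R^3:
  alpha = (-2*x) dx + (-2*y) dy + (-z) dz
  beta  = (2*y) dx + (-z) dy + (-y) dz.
alpha ∧ beta = (2*x*z + 4*y^2) dx ∧ dy + (2*y*(x + z)) dx ∧ dz + (2*y^2 - z^2) dy ∧ dz

Distribute the wedge, using dx_i ∧ dx_j = -dx_j ∧ dx_i and dx_i ∧ dx_i = 0. For each pair (i, j) with i < j, the coefficient of dx_i ∧ dx_j in alpha ∧ beta is (alpha_i * beta_j - alpha_j * beta_i). Collecting: alpha ∧ beta = (2*x*z + 4*y^2) dx ∧ dy + (2*y*(x + z)) dx ∧ dz + (2*y^2 - z^2) dy ∧ dz.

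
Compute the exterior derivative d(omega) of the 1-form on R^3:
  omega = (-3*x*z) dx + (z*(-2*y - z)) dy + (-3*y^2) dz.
d(omega) = (3*x) dx ∧ dz + (-4*y + 2*z) dy ∧ dz

For a 1-form omega = sum_i f_i dx_i, the exterior derivative is
  d(omega) = sum_{i < j} (∂f_j/∂x_i - ∂f_i/∂x_j) dx_i ∧ dx_j.
  coefficient of dx ∧ dz: ∂f_3/∂x - ∂f_1/∂z = ∂(-3*y^2)/∂x - ∂(-3*x*z)/∂z = 3*x
  coefficient of dy ∧ dz: ∂f_3/∂y - ∂f_2/∂z = ∂(-3*y^2)/∂y - ∂(z*(-2*y - z))/∂z = -4*y + 2*z
Assembling: d(omega) = (3*x) dx ∧ dz + (-4*y + 2*z) dy ∧ dz.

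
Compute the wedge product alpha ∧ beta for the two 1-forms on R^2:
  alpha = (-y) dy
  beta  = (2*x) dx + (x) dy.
alpha ∧ beta = (2*x*y) dx ∧ dy

Distribute the wedge, using dx_i ∧ dx_j = -dx_j ∧ dx_i and dx_i ∧ dx_i = 0. For each pair (i, j) with i < j, the coefficient of dx_i ∧ dx_j in alpha ∧ beta is (alpha_i * beta_j - alpha_j * beta_i). Collecting: alpha ∧ beta = (2*x*y) dx ∧ dy.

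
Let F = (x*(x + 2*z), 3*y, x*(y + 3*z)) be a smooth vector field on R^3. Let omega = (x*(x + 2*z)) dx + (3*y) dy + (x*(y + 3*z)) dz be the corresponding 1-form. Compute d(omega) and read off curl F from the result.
d(omega) = (x) dy ∧ dz + (2*x - y - 3*z) dz ∧ dx + (0) dx ∧ dy; curl F = (x, 2*x - y - 3*z, 0)

d omega = sum_{i<j} (∂f_j/∂x_i - ∂f_i/∂x_j) dx_i ∧ dx_j. Under the identification (dy ∧ dz, dz ∧ dx, dx ∧ dy) ↔ (e_x, e_y, e_z), the coefficients are exactly the components of curl F. Compute:
  ∂R/∂y - ∂Q/∂z = (x) - (0) = x
  ∂P/∂z - ∂R/∂x = (2*x) - (y + 3*z) = 2*x - y - 3*z
  ∂Q/∂x - ∂P/∂y = (0) - (0) = 0.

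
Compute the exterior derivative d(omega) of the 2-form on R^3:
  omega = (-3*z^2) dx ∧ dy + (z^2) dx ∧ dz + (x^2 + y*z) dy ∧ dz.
d(omega) = (2*x - 6*z) dx ∧ dy ∧ dz

For a 2-form omega = sum_{i<j} g_{ij} dx_i ∧ dx_j, the exterior derivative is
  d(omega) = sum_{i<j} d(g_{ij}) ∧ dx_i ∧ dx_j = sum_{i<j, k} (∂g_{ij}/∂x_k) dx_k ∧ dx_i ∧ dx_j.
Expand each term, using dx_k ∧ dx_i ∧ dx_j = sgn(permutation) dx_{(a)} ∧ dx_{(b)} ∧ dx_{(c)} with (a < b < c) sorted:
  d(-3*z^2) includes (∂/∂z)(-3*z^2) dz = (-6*z) dz, which multiplied by dx ∧ dy gives (-6*z) dx ∧ dy ∧ dz
  d(x^2 + y*z) includes (∂/∂x)(x^2 + y*z) dx = (2*x) dx, which multiplied by dy ∧ dz gives (2*x) dx ∧ dy ∧ dz
Collecting like 3-forms: d(omega) = (2*x - 6*z) dx ∧ dy ∧ dz.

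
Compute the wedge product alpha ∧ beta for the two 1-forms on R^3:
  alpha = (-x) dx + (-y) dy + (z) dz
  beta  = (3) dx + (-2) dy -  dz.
alpha ∧ beta = (2*x + 3*y) dx ∧ dy + (x - 3*z) dx ∧ dz + (y + 2*z) dy ∧ dz

Distribute the wedge, using dx_i ∧ dx_j = -dx_j ∧ dx_i and dx_i ∧ dx_i = 0. For each pair (i, j) with i < j, the coefficient of dx_i ∧ dx_j in alpha ∧ beta is (alpha_i * beta_j - alpha_j * beta_i). Collecting: alpha ∧ beta = (2*x + 3*y) dx ∧ dy + (x - 3*z) dx ∧ dz + (y + 2*z) dy ∧ dz.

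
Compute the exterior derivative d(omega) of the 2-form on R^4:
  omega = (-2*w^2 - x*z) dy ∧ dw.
d(omega) = (-z) dx ∧ dy ∧ dw + (x) dy ∧ dz ∧ dw

For a 2-form omega = sum_{i<j} g_{ij} dx_i ∧ dx_j, the exterior derivative is
  d(omega) = sum_{i<j} d(g_{ij}) ∧ dx_i ∧ dx_j = sum_{i<j, k} (∂g_{ij}/∂x_k) dx_k ∧ dx_i ∧ dx_j.
Expand each term, using dx_k ∧ dx_i ∧ dx_j = sgn(permutation) dx_{(a)} ∧ dx_{(b)} ∧ dx_{(c)} with (a < b < c) sorted:
  d(-2*w^2 - x*z) includes (∂/∂x)(-2*w^2 - x*z) dx = (-z) dx, which multiplied by dy ∧ dw gives (-z) dx ∧ dy ∧ dw
  d(-2*w^2 - x*z) includes (∂/∂z)(-2*w^2 - x*z) dz = (-x) dz, which multiplied by dy ∧ dw gives (x) dy ∧ dz ∧ dw
Collecting like 3-forms: d(omega) = (-z) dx ∧ dy ∧ dw + (x) dy ∧ dz ∧ dw.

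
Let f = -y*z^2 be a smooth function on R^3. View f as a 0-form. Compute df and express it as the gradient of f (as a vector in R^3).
df = (0) dx + (-z^2) dy + (-2*y*z) dz; grad f = (0, -z^2, -2*y*z)

For a 0-form f, d f = (∂f/∂x) dx + (∂f/∂y) dy + (∂f/∂z) dz. The components of the vector representation are exactly the entries of grad f in Cartesian coordinates:
  ∂f/∂x = 0
  ∂f/∂y = -z^2
  ∂f/∂z = -2*y*z.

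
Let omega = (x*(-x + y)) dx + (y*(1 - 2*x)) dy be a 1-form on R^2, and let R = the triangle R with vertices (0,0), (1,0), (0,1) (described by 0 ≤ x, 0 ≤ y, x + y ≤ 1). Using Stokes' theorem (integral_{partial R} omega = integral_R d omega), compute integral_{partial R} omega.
integral_(partial R) omega = -1/2

Stokes: integral_partial_R omega = integral_R d omega with d omega = (∂Q/∂x - ∂P/∂y) dx ∧ dy.
  ∂Q/∂x = -2*y
  ∂P/∂y = x
  integrand = ∂Q/∂x - ∂P/∂y = -x - 2*y.
Integrating over R: integral_0^1 integral_0^{1-x} (-x - 2*y) dy dx = -1/2.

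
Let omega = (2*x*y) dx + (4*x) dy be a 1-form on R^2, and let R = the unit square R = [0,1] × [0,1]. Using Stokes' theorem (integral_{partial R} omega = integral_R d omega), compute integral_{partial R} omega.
integral_(partial R) omega = 3

Stokes: integral_partial_R omega = integral_R d omega with d omega = (∂Q/∂x - ∂P/∂y) dx ∧ dy.
  ∂Q/∂x = 4
  ∂P/∂y = 2*x
  integrand = ∂Q/∂x - ∂P/∂y = 4 - 2*x.
Integrating over R: integral_0^1 integral_0^1 (4 - 2*x) dx dy = 3.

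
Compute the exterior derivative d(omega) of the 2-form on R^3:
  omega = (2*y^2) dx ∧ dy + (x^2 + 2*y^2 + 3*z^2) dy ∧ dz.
d(omega) = (2*x) dx ∧ dy ∧ dz

For a 2-form omega = sum_{i<j} g_{ij} dx_i ∧ dx_j, the exterior derivative is
  d(omega) = sum_{i<j} d(g_{ij}) ∧ dx_i ∧ dx_j = sum_{i<j, k} (∂g_{ij}/∂x_k) dx_k ∧ dx_i ∧ dx_j.
Expand each term, using dx_k ∧ dx_i ∧ dx_j = sgn(permutation) dx_{(a)} ∧ dx_{(b)} ∧ dx_{(c)} with (a < b < c) sorted:
  d(x^2 + 2*y^2 + 3*z^2) includes (∂/∂x)(x^2 + 2*y^2 + 3*z^2) dx = (2*x) dx, which multiplied by dy ∧ dz gives (2*x) dx ∧ dy ∧ dz
Collecting like 3-forms: d(omega) = (2*x) dx ∧ dy ∧ dz.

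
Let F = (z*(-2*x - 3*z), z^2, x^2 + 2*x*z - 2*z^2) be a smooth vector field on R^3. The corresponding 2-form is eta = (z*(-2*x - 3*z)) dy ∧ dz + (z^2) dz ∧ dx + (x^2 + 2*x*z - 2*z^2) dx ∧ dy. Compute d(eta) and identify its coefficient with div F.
d(eta) = (2*x - 6*z) dx ∧ dy ∧ dz; div F = 2*x - 6*z

For a 2-form in R^3 of the form above, applying d gives a 3-form with coefficient ∂P/∂x + ∂Q/∂y + ∂R/∂z:
  ∂P/∂x = -2*z
  ∂Q/∂y = 0
  ∂R/∂z = 2*x - 4*z
Sum = 2*x - 6*z, which is exactly div F.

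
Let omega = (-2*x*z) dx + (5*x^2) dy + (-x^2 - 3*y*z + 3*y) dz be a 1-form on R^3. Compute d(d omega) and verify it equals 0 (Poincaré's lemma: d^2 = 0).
d(d omega) = 0

Step 1: d omega = sum_{i<j} (∂f_j/∂x_i - ∂f_i/∂x_j) dx_i ∧ dx_j:
  coeff of dx ∧ dy: 10*x
  coeff of dx ∧ dz: 0
  coeff of dy ∧ dz: 3 - 3*z
Step 2: Apply d again to each 2-form coefficient. The only possible 3-form in R^3 is dx ∧ dy ∧ dz, with coefficient
  ∂(coeff of dy∧dz)/∂x - ∂(coeff of dx∧dz)/∂y + ∂(coeff of dx∧dy)/∂z
  = ∂/∂x (3 - 3*z) - ∂/∂y (0) + ∂/∂z (10*x).
Each of these terms simplifies to sums of mixed partials that cancel in pairs. The result is 0 (by equality of mixed partials for smooth functions — Schwarz / Clairaut).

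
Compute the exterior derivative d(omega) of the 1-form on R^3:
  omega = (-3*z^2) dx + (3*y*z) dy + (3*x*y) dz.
d(omega) = (3*y + 6*z) dx ∧ dz + (3*x - 3*y) dy ∧ dz

For a 1-form omega = sum_i f_i dx_i, the exterior derivative is
  d(omega) = sum_{i < j} (∂f_j/∂x_i - ∂f_i/∂x_j) dx_i ∧ dx_j.
  coefficient of dx ∧ dz: ∂f_3/∂x - ∂f_1/∂z = ∂(3*x*y)/∂x - ∂(-3*z^2)/∂z = 3*y + 6*z
  coefficient of dy ∧ dz: ∂f_3/∂y - ∂f_2/∂z = ∂(3*x*y)/∂y - ∂(3*y*z)/∂z = 3*x - 3*y
Assembling: d(omega) = (3*y + 6*z) dx ∧ dz + (3*x - 3*y) dy ∧ dz.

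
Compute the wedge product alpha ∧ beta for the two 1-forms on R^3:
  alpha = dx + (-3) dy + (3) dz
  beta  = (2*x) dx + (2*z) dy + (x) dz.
alpha ∧ beta = (6*x + 2*z) dx ∧ dy + (-5*x) dx ∧ dz + (-3*x - 6*z) dy ∧ dz

Distribute the wedge, using dx_i ∧ dx_j = -dx_j ∧ dx_i and dx_i ∧ dx_i = 0. For each pair (i, j) with i < j, the coefficient of dx_i ∧ dx_j in alpha ∧ beta is (alpha_i * beta_j - alpha_j * beta_i). Collecting: alpha ∧ beta = (6*x + 2*z) dx ∧ dy + (-5*x) dx ∧ dz + (-3*x - 6*z) dy ∧ dz.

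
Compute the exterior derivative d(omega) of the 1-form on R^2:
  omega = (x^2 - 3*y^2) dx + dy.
d(omega) = (6*y) dx ∧ dy

For a 1-form omega = sum_i f_i dx_i, the exterior derivative is
  d(omega) = sum_{i < j} (∂f_j/∂x_i - ∂f_i/∂x_j) dx_i ∧ dx_j.
  coefficient of dx ∧ dy: ∂f_2/∂x - ∂f_1/∂y = ∂(1)/∂x - ∂(x^2 - 3*y^2)/∂y = 6*y
Assembling: d(omega) = (6*y) dx ∧ dy.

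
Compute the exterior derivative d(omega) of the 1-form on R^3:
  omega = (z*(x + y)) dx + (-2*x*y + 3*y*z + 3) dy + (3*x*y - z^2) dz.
d(omega) = (-2*y - z) dx ∧ dy + (-x + 2*y) dx ∧ dz + (3*x - 3*y) dy ∧ dz

For a 1-form omega = sum_i f_i dx_i, the exterior derivative is
  d(omega) = sum_{i < j} (∂f_j/∂x_i - ∂f_i/∂x_j) dx_i ∧ dx_j.
  coefficient of dx ∧ dy: ∂f_2/∂x - ∂f_1/∂y = ∂(-2*x*y + 3*y*z + 3)/∂x - ∂(z*(x + y))/∂y = -2*y - z
  coefficient of dx ∧ dz: ∂f_3/∂x - ∂f_1/∂z = ∂(3*x*y - z^2)/∂x - ∂(z*(x + y))/∂z = -x + 2*y
  coefficient of dy ∧ dz: ∂f_3/∂y - ∂f_2/∂z = ∂(3*x*y - z^2)/∂y - ∂(-2*x*y + 3*y*z + 3)/∂z = 3*x - 3*y
Assembling: d(omega) = (-2*y - z) dx ∧ dy + (-x + 2*y) dx ∧ dz + (3*x - 3*y) dy ∧ dz.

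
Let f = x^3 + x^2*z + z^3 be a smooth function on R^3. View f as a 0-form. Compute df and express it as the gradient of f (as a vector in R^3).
df = (x*(3*x + 2*z)) dx + (0) dy + (x^2 + 3*z^2) dz; grad f = (x*(3*x + 2*z), 0, x^2 + 3*z^2)

For a 0-form f, d f = (∂f/∂x) dx + (∂f/∂y) dy + (∂f/∂z) dz. The components of the vector representation are exactly the entries of grad f in Cartesian coordinates:
  ∂f/∂x = x*(3*x + 2*z)
  ∂f/∂y = 0
  ∂f/∂z = x^2 + 3*z^2.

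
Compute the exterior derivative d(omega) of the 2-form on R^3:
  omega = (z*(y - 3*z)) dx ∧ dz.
d(omega) = (-z) dx ∧ dy ∧ dz

For a 2-form omega = sum_{i<j} g_{ij} dx_i ∧ dx_j, the exterior derivative is
  d(omega) = sum_{i<j} d(g_{ij}) ∧ dx_i ∧ dx_j = sum_{i<j, k} (∂g_{ij}/∂x_k) dx_k ∧ dx_i ∧ dx_j.
Expand each term, using dx_k ∧ dx_i ∧ dx_j = sgn(permutation) dx_{(a)} ∧ dx_{(b)} ∧ dx_{(c)} with (a < b < c) sorted:
  d(z*(y - 3*z)) includes (∂/∂y)(z*(y - 3*z)) dy = (z) dy, which multiplied by dx ∧ dz gives (-z) dx ∧ dy ∧ dz
Collecting like 3-forms: d(omega) = (-z) dx ∧ dy ∧ dz.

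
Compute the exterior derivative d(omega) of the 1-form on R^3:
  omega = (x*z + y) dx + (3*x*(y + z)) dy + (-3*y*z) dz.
d(omega) = (3*y + 3*z - 1) dx ∧ dy + (-x) dx ∧ dz + (-3*x - 3*z) dy ∧ dz

For a 1-form omega = sum_i f_i dx_i, the exterior derivative is
  d(omega) = sum_{i < j} (∂f_j/∂x_i - ∂f_i/∂x_j) dx_i ∧ dx_j.
  coefficient of dx ∧ dy: ∂f_2/∂x - ∂f_1/∂y = ∂(3*x*(y + z))/∂x - ∂(x*z + y)/∂y = 3*y + 3*z - 1
  coefficient of dx ∧ dz: ∂f_3/∂x - ∂f_1/∂z = ∂(-3*y*z)/∂x - ∂(x*z + y)/∂z = -x
  coefficient of dy ∧ dz: ∂f_3/∂y - ∂f_2/∂z = ∂(-3*y*z)/∂y - ∂(3*x*(y + z))/∂z = -3*x - 3*z
Assembling: d(omega) = (3*y + 3*z - 1) dx ∧ dy + (-x) dx ∧ dz + (-3*x - 3*z) dy ∧ dz.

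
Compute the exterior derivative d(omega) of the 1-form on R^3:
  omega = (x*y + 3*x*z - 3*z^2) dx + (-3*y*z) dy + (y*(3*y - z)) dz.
d(omega) = (-x) dx ∧ dy + (-3*x + 6*z) dx ∧ dz + (9*y - z) dy ∧ dz

For a 1-form omega = sum_i f_i dx_i, the exterior derivative is
  d(omega) = sum_{i < j} (∂f_j/∂x_i - ∂f_i/∂x_j) dx_i ∧ dx_j.
  coefficient of dx ∧ dy: ∂f_2/∂x - ∂f_1/∂y = ∂(-3*y*z)/∂x - ∂(x*y + 3*x*z - 3*z^2)/∂y = -x
  coefficient of dx ∧ dz: ∂f_3/∂x - ∂f_1/∂z = ∂(y*(3*y - z))/∂x - ∂(x*y + 3*x*z - 3*z^2)/∂z = -3*x + 6*z
  coefficient of dy ∧ dz: ∂f_3/∂y - ∂f_2/∂z = ∂(y*(3*y - z))/∂y - ∂(-3*y*z)/∂z = 9*y - z
Assembling: d(omega) = (-x) dx ∧ dy + (-3*x + 6*z) dx ∧ dz + (9*y - z) dy ∧ dz.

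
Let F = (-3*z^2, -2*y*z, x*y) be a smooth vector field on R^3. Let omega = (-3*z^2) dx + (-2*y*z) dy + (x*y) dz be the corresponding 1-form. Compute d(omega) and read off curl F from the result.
d(omega) = (x + 2*y) dy ∧ dz + (-y - 6*z) dz ∧ dx + (0) dx ∧ dy; curl F = (x + 2*y, -y - 6*z, 0)

d omega = sum_{i<j} (∂f_j/∂x_i - ∂f_i/∂x_j) dx_i ∧ dx_j. Under the identification (dy ∧ dz, dz ∧ dx, dx ∧ dy) ↔ (e_x, e_y, e_z), the coefficients are exactly the components of curl F. Compute:
  ∂R/∂y - ∂Q/∂z = (x) - (-2*y) = x + 2*y
  ∂P/∂z - ∂R/∂x = (-6*z) - (y) = -y - 6*z
  ∂Q/∂x - ∂P/∂y = (0) - (0) = 0.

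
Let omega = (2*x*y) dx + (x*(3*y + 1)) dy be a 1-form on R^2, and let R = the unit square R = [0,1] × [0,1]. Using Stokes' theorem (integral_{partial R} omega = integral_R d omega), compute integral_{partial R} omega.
integral_(partial R) omega = 3/2

Stokes: integral_partial_R omega = integral_R d omega with d omega = (∂Q/∂x - ∂P/∂y) dx ∧ dy.
  ∂Q/∂x = 3*y + 1
  ∂P/∂y = 2*x
  integrand = ∂Q/∂x - ∂P/∂y = -2*x + 3*y + 1.
Integrating over R: integral_0^1 integral_0^1 (-2*x + 3*y + 1) dx dy = 3/2.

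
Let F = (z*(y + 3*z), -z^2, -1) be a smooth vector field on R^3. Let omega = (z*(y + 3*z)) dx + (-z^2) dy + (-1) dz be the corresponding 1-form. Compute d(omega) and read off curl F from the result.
d(omega) = (2*z) dy ∧ dz + (y + 6*z) dz ∧ dx + (-z) dx ∧ dy; curl F = (2*z, y + 6*z, -z)

d omega = sum_{i<j} (∂f_j/∂x_i - ∂f_i/∂x_j) dx_i ∧ dx_j. Under the identification (dy ∧ dz, dz ∧ dx, dx ∧ dy) ↔ (e_x, e_y, e_z), the coefficients are exactly the components of curl F. Compute:
  ∂R/∂y - ∂Q/∂z = (0) - (-2*z) = 2*z
  ∂P/∂z - ∂R/∂x = (y + 6*z) - (0) = y + 6*z
  ∂Q/∂x - ∂P/∂y = (0) - (z) = -z.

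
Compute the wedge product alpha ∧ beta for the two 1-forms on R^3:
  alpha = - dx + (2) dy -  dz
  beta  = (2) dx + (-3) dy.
alpha ∧ beta = (-1) dx ∧ dy + (2) dx ∧ dz + (-3) dy ∧ dz

Distribute the wedge, using dx_i ∧ dx_j = -dx_j ∧ dx_i and dx_i ∧ dx_i = 0. For each pair (i, j) with i < j, the coefficient of dx_i ∧ dx_j in alpha ∧ beta is (alpha_i * beta_j - alpha_j * beta_i). Collecting: alpha ∧ beta = (-1) dx ∧ dy + (2) dx ∧ dz + (-3) dy ∧ dz.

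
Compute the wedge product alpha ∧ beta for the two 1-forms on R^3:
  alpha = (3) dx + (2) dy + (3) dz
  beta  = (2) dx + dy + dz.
alpha ∧ beta = (-1) dx ∧ dy + (-3) dx ∧ dz + (-1) dy ∧ dz

Distribute the wedge, using dx_i ∧ dx_j = -dx_j ∧ dx_i and dx_i ∧ dx_i = 0. For each pair (i, j) with i < j, the coefficient of dx_i ∧ dx_j in alpha ∧ beta is (alpha_i * beta_j - alpha_j * beta_i). Collecting: alpha ∧ beta = (-1) dx ∧ dy + (-3) dx ∧ dz + (-1) dy ∧ dz.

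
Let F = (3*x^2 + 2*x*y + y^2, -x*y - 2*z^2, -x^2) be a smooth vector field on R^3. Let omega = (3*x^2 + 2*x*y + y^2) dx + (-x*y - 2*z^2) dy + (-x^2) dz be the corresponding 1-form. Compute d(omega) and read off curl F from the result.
d(omega) = (4*z) dy ∧ dz + (2*x) dz ∧ dx + (-2*x - 3*y) dx ∧ dy; curl F = (4*z, 2*x, -2*x - 3*y)

d omega = sum_{i<j} (∂f_j/∂x_i - ∂f_i/∂x_j) dx_i ∧ dx_j. Under the identification (dy ∧ dz, dz ∧ dx, dx ∧ dy) ↔ (e_x, e_y, e_z), the coefficients are exactly the components of curl F. Compute:
  ∂R/∂y - ∂Q/∂z = (0) - (-4*z) = 4*z
  ∂P/∂z - ∂R/∂x = (0) - (-2*x) = 2*x
  ∂Q/∂x - ∂P/∂y = (-y) - (2*x + 2*y) = -2*x - 3*y.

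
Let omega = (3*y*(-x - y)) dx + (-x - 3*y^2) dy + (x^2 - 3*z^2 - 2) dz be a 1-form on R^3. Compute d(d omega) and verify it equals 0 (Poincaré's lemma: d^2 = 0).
d(d omega) = 0

Step 1: d omega = sum_{i<j} (∂f_j/∂x_i - ∂f_i/∂x_j) dx_i ∧ dx_j:
  coeff of dx ∧ dy: 3*x + 6*y - 1
  coeff of dx ∧ dz: 2*x
  coeff of dy ∧ dz: 0
Step 2: Apply d again to each 2-form coefficient. The only possible 3-form in R^3 is dx ∧ dy ∧ dz, with coefficient
  ∂(coeff of dy∧dz)/∂x - ∂(coeff of dx∧dz)/∂y + ∂(coeff of dx∧dy)/∂z
  = ∂/∂x (0) - ∂/∂y (2*x) + ∂/∂z (3*x + 6*y - 1).
Each of these terms simplifies to sums of mixed partials that cancel in pairs. The result is 0 (by equality of mixed partials for smooth functions — Schwarz / Clairaut).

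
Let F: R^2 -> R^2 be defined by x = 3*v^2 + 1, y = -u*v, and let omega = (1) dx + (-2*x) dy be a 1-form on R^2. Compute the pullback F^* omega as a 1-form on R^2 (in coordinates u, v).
F^* omega = (6*v^3 + 2*v) du + (6*u*v^2 + 2*u + 6*v) dv

Using F^*(f dg) = (f ∘ F) d(g ∘ F), substitute each coordinate x_i by F_i(u, v) in f_i, and replace dx_i by d F_i = (∂F_i/∂u) du + (∂F_i/∂v) dv.
  For the x component: f_1(F) = 1; d F_1 = (0) du + (6*v) dv
  For the y component: f_2(F) = -6*v^2 - 2; d F_2 = (-v) du + (-u) dv
Combining and collecting du, dv coefficients:
  coeff of du: 6*v^3 + 2*v
  coeff of dv: 6*u*v^2 + 2*u + 6*v
F^* omega = (6*v^3 + 2*v) du + (6*u*v^2 + 2*u + 6*v) dv.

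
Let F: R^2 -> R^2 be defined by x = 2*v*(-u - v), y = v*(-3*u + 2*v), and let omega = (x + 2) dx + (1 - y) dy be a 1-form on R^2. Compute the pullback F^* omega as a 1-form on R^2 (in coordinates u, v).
F^* omega = (v*(-5*u*v + 10*v^2 - 7)) du + (-5*u^2*v + 30*u*v^2 - 7*u - 4*v) dv

Using F^*(f dg) = (f ∘ F) d(g ∘ F), substitute each coordinate x_i by F_i(u, v) in f_i, and replace dx_i by d F_i = (∂F_i/∂u) du + (∂F_i/∂v) dv.
  For the x component: f_1(F) = -2*u*v - 2*v^2 + 2; d F_1 = (-2*v) du + (-2*u - 4*v) dv
  For the y component: f_2(F) = 3*u*v - 2*v^2 + 1; d F_2 = (-3*v) du + (-3*u + 4*v) dv
Combining and collecting du, dv coefficients:
  coeff of du: v*(-5*u*v + 10*v^2 - 7)
  coeff of dv: -5*u^2*v + 30*u*v^2 - 7*u - 4*v
F^* omega = (v*(-5*u*v + 10*v^2 - 7)) du + (-5*u^2*v + 30*u*v^2 - 7*u - 4*v) dv.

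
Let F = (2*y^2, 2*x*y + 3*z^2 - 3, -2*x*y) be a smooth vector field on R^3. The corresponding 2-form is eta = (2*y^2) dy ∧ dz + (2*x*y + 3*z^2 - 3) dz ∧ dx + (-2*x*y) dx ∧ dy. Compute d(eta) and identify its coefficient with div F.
d(eta) = (2*x) dx ∧ dy ∧ dz; div F = 2*x

For a 2-form in R^3 of the form above, applying d gives a 3-form with coefficient ∂P/∂x + ∂Q/∂y + ∂R/∂z:
  ∂P/∂x = 0
  ∂Q/∂y = 2*x
  ∂R/∂z = 0
Sum = 2*x, which is exactly div F.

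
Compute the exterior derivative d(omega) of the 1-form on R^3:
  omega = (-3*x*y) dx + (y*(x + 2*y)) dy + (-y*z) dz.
d(omega) = (3*x + y) dx ∧ dy + (-z) dy ∧ dz

For a 1-form omega = sum_i f_i dx_i, the exterior derivative is
  d(omega) = sum_{i < j} (∂f_j/∂x_i - ∂f_i/∂x_j) dx_i ∧ dx_j.
  coefficient of dx ∧ dy: ∂f_2/∂x - ∂f_1/∂y = ∂(y*(x + 2*y))/∂x - ∂(-3*x*y)/∂y = 3*x + y
  coefficient of dy ∧ dz: ∂f_3/∂y - ∂f_2/∂z = ∂(-y*z)/∂y - ∂(y*(x + 2*y))/∂z = -z
Assembling: d(omega) = (3*x + y) dx ∧ dy + (-z) dy ∧ dz.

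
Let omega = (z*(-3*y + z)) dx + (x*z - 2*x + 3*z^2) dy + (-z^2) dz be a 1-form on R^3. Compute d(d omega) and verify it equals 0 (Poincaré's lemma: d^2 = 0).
d(d omega) = 0

Step 1: d omega = sum_{i<j} (∂f_j/∂x_i - ∂f_i/∂x_j) dx_i ∧ dx_j:
  coeff of dx ∧ dy: 4*z - 2
  coeff of dx ∧ dz: 3*y - 2*z
  coeff of dy ∧ dz: -x - 6*z
Step 2: Apply d again to each 2-form coefficient. The only possible 3-form in R^3 is dx ∧ dy ∧ dz, with coefficient
  ∂(coeff of dy∧dz)/∂x - ∂(coeff of dx∧dz)/∂y + ∂(coeff of dx∧dy)/∂z
  = ∂/∂x (-x - 6*z) - ∂/∂y (3*y - 2*z) + ∂/∂z (4*z - 2).
Each of these terms simplifies to sums of mixed partials that cancel in pairs. The result is 0 (by equality of mixed partials for smooth functions — Schwarz / Clairaut).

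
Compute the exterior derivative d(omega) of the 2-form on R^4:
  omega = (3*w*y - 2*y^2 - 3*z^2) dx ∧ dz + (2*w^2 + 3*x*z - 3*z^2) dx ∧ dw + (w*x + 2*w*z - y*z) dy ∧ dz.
d(omega) = (-2*w + 4*y) dx ∧ dy ∧ dz + (-3*x + 3*y + 6*z) dx ∧ dz ∧ dw + (x + 2*z) dy ∧ dz ∧ dw

For a 2-form omega = sum_{i<j} g_{ij} dx_i ∧ dx_j, the exterior derivative is
  d(omega) = sum_{i<j} d(g_{ij}) ∧ dx_i ∧ dx_j = sum_{i<j, k} (∂g_{ij}/∂x_k) dx_k ∧ dx_i ∧ dx_j.
Expand each term, using dx_k ∧ dx_i ∧ dx_j = sgn(permutation) dx_{(a)} ∧ dx_{(b)} ∧ dx_{(c)} with (a < b < c) sorted:
  d(3*w*y - 2*y^2 - 3*z^2) includes (∂/∂y)(3*w*y - 2*y^2 - 3*z^2) dy = (3*w - 4*y) dy, which multiplied by dx ∧ dz gives (-3*w + 4*y) dx ∧ dy ∧ dz
  d(3*w*y - 2*y^2 - 3*z^2) includes (∂/∂w)(3*w*y - 2*y^2 - 3*z^2) dw = (3*y) dw, which multiplied by dx ∧ dz gives (3*y) dx ∧ dz ∧ dw
  d(2*w^2 + 3*x*z - 3*z^2) includes (∂/∂z)(2*w^2 + 3*x*z - 3*z^2) dz = (3*x - 6*z) dz, which multiplied by dx ∧ dw gives (-3*x + 6*z) dx ∧ dz ∧ dw
  d(w*x + 2*w*z - y*z) includes (∂/∂x)(w*x + 2*w*z - y*z) dx = (w) dx, which multiplied by dy ∧ dz gives (w) dx ∧ dy ∧ dz
  d(w*x + 2*w*z - y*z) includes (∂/∂w)(w*x + 2*w*z - y*z) dw = (x + 2*z) dw, which multiplied by dy ∧ dz gives (x + 2*z) dy ∧ dz ∧ dw
Collecting like 3-forms: d(omega) = (-2*w + 4*y) dx ∧ dy ∧ dz + (-3*x + 3*y + 6*z) dx ∧ dz ∧ dw + (x + 2*z) dy ∧ dz ∧ dw.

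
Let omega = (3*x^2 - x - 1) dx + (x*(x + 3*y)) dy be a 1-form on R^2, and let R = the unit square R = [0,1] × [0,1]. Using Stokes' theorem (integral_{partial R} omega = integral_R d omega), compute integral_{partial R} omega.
integral_(partial R) omega = 5/2

Stokes: integral_partial_R omega = integral_R d omega with d omega = (∂Q/∂x - ∂P/∂y) dx ∧ dy.
  ∂Q/∂x = 2*x + 3*y
  ∂P/∂y = 0
  integrand = ∂Q/∂x - ∂P/∂y = 2*x + 3*y.
Integrating over R: integral_0^1 integral_0^1 (2*x + 3*y) dx dy = 5/2.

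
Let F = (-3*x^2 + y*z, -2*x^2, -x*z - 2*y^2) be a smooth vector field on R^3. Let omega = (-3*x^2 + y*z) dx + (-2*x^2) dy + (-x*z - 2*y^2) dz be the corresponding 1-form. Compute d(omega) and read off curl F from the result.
d(omega) = (-4*y) dy ∧ dz + (y + z) dz ∧ dx + (-4*x - z) dx ∧ dy; curl F = (-4*y, y + z, -4*x - z)

d omega = sum_{i<j} (∂f_j/∂x_i - ∂f_i/∂x_j) dx_i ∧ dx_j. Under the identification (dy ∧ dz, dz ∧ dx, dx ∧ dy) ↔ (e_x, e_y, e_z), the coefficients are exactly the components of curl F. Compute:
  ∂R/∂y - ∂Q/∂z = (-4*y) - (0) = -4*y
  ∂P/∂z - ∂R/∂x = (y) - (-z) = y + z
  ∂Q/∂x - ∂P/∂y = (-4*x) - (z) = -4*x - z.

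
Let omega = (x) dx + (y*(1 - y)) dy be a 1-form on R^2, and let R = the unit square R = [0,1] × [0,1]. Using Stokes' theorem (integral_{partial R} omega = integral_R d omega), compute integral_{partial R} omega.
integral_(partial R) omega = 0

Stokes: integral_partial_R omega = integral_R d omega with d omega = (∂Q/∂x - ∂P/∂y) dx ∧ dy.
  ∂Q/∂x = 0
  ∂P/∂y = 0
  integrand = ∂Q/∂x - ∂P/∂y = 0.
Integrating over R: integral_0^1 integral_0^1 (0) dx dy = 0.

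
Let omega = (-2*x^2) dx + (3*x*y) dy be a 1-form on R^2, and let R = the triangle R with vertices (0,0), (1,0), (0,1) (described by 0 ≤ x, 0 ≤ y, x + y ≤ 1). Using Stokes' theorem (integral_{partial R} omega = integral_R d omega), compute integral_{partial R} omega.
integral_(partial R) omega = 1/2

Stokes: integral_partial_R omega = integral_R d omega with d omega = (∂Q/∂x - ∂P/∂y) dx ∧ dy.
  ∂Q/∂x = 3*y
  ∂P/∂y = 0
  integrand = ∂Q/∂x - ∂P/∂y = 3*y.
Integrating over R: integral_0^1 integral_0^{1-x} (3*y) dy dx = 1/2.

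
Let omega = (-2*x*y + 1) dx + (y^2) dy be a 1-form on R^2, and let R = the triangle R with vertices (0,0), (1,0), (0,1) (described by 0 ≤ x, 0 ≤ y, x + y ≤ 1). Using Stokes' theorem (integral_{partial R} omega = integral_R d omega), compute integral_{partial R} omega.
integral_(partial R) omega = 1/3

Stokes: integral_partial_R omega = integral_R d omega with d omega = (∂Q/∂x - ∂P/∂y) dx ∧ dy.
  ∂Q/∂x = 0
  ∂P/∂y = -2*x
  integrand = ∂Q/∂x - ∂P/∂y = 2*x.
Integrating over R: integral_0^1 integral_0^{1-x} (2*x) dy dx = 1/3.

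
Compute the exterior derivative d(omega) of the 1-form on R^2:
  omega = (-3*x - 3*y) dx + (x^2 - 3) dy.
d(omega) = (2*x + 3) dx ∧ dy

For a 1-form omega = sum_i f_i dx_i, the exterior derivative is
  d(omega) = sum_{i < j} (∂f_j/∂x_i - ∂f_i/∂x_j) dx_i ∧ dx_j.
  coefficient of dx ∧ dy: ∂f_2/∂x - ∂f_1/∂y = ∂(x^2 - 3)/∂x - ∂(-3*x - 3*y)/∂y = 2*x + 3
Assembling: d(omega) = (2*x + 3) dx ∧ dy.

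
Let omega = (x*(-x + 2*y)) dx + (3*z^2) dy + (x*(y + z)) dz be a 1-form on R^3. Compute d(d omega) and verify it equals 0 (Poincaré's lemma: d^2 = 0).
d(d omega) = 0

Step 1: d omega = sum_{i<j} (∂f_j/∂x_i - ∂f_i/∂x_j) dx_i ∧ dx_j:
  coeff of dx ∧ dy: -2*x
  coeff of dx ∧ dz: y + z
  coeff of dy ∧ dz: x - 6*z
Step 2: Apply d again to each 2-form coefficient. The only possible 3-form in R^3 is dx ∧ dy ∧ dz, with coefficient
  ∂(coeff of dy∧dz)/∂x - ∂(coeff of dx∧dz)/∂y + ∂(coeff of dx∧dy)/∂z
  = ∂/∂x (x - 6*z) - ∂/∂y (y + z) + ∂/∂z (-2*x).
Each of these terms simplifies to sums of mixed partials that cancel in pairs. The result is 0 (by equality of mixed partials for smooth functions — Schwarz / Clairaut).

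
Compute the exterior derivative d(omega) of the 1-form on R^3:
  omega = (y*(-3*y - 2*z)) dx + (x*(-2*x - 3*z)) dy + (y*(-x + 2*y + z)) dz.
d(omega) = (-4*x + 6*y - z) dx ∧ dy + (y) dx ∧ dz + (2*x + 4*y + z) dy ∧ dz

For a 1-form omega = sum_i f_i dx_i, the exterior derivative is
  d(omega) = sum_{i < j} (∂f_j/∂x_i - ∂f_i/∂x_j) dx_i ∧ dx_j.
  coefficient of dx ∧ dy: ∂f_2/∂x - ∂f_1/∂y = ∂(x*(-2*x - 3*z))/∂x - ∂(y*(-3*y - 2*z))/∂y = -4*x + 6*y - z
  coefficient of dx ∧ dz: ∂f_3/∂x - ∂f_1/∂z = ∂(y*(-x + 2*y + z))/∂x - ∂(y*(-3*y - 2*z))/∂z = y
  coefficient of dy ∧ dz: ∂f_3/∂y - ∂f_2/∂z = ∂(y*(-x + 2*y + z))/∂y - ∂(x*(-2*x - 3*z))/∂z = 2*x + 4*y + z
Assembling: d(omega) = (-4*x + 6*y - z) dx ∧ dy + (y) dx ∧ dz + (2*x + 4*y + z) dy ∧ dz.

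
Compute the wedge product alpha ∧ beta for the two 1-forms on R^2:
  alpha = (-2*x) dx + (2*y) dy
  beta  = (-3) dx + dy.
alpha ∧ beta = (-2*x + 6*y) dx ∧ dy

Distribute the wedge, using dx_i ∧ dx_j = -dx_j ∧ dx_i and dx_i ∧ dx_i = 0. For each pair (i, j) with i < j, the coefficient of dx_i ∧ dx_j in alpha ∧ beta is (alpha_i * beta_j - alpha_j * beta_i). Collecting: alpha ∧ beta = (-2*x + 6*y) dx ∧ dy.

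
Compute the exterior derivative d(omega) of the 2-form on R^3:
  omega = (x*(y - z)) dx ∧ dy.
d(omega) = (-x) dx ∧ dy ∧ dz

For a 2-form omega = sum_{i<j} g_{ij} dx_i ∧ dx_j, the exterior derivative is
  d(omega) = sum_{i<j} d(g_{ij}) ∧ dx_i ∧ dx_j = sum_{i<j, k} (∂g_{ij}/∂x_k) dx_k ∧ dx_i ∧ dx_j.
Expand each term, using dx_k ∧ dx_i ∧ dx_j = sgn(permutation) dx_{(a)} ∧ dx_{(b)} ∧ dx_{(c)} with (a < b < c) sorted:
  d(x*(y - z)) includes (∂/∂z)(x*(y - z)) dz = (-x) dz, which multiplied by dx ∧ dy gives (-x) dx ∧ dy ∧ dz
Collecting like 3-forms: d(omega) = (-x) dx ∧ dy ∧ dz.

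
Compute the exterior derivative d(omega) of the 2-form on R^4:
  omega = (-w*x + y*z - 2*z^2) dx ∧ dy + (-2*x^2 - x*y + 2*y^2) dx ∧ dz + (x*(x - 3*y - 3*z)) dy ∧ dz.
d(omega) = (3*x - 6*y - 7*z) dx ∧ dy ∧ dz + (-x) dx ∧ dy ∧ dw

For a 2-form omega = sum_{i<j} g_{ij} dx_i ∧ dx_j, the exterior derivative is
  d(omega) = sum_{i<j} d(g_{ij}) ∧ dx_i ∧ dx_j = sum_{i<j, k} (∂g_{ij}/∂x_k) dx_k ∧ dx_i ∧ dx_j.
Expand each term, using dx_k ∧ dx_i ∧ dx_j = sgn(permutation) dx_{(a)} ∧ dx_{(b)} ∧ dx_{(c)} with (a < b < c) sorted:
  d(-w*x + y*z - 2*z^2) includes (∂/∂z)(-w*x + y*z - 2*z^2) dz = (y - 4*z) dz, which multiplied by dx ∧ dy gives (y - 4*z) dx ∧ dy ∧ dz
  d(-w*x + y*z - 2*z^2) includes (∂/∂w)(-w*x + y*z - 2*z^2) dw = (-x) dw, which multiplied by dx ∧ dy gives (-x) dx ∧ dy ∧ dw
  d(-2*x^2 - x*y + 2*y^2) includes (∂/∂y)(-2*x^2 - x*y + 2*y^2) dy = (-x + 4*y) dy, which multiplied by dx ∧ dz gives (x - 4*y) dx ∧ dy ∧ dz
  d(x*(x - 3*y - 3*z)) includes (∂/∂x)(x*(x - 3*y - 3*z)) dx = (2*x - 3*y - 3*z) dx, which multiplied by dy ∧ dz gives (2*x - 3*y - 3*z) dx ∧ dy ∧ dz
Collecting like 3-forms: d(omega) = (3*x - 6*y - 7*z) dx ∧ dy ∧ dz + (-x) dx ∧ dy ∧ dw.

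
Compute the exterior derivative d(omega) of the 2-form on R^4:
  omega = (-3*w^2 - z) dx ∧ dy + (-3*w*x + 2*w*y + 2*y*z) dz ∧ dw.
d(omega) = (-1) dx ∧ dy ∧ dz + (-6*w) dx ∧ dy ∧ dw + (-3*w) dx ∧ dz ∧ dw + (2*w + 2*z) dy ∧ dz ∧ dw

For a 2-form omega = sum_{i<j} g_{ij} dx_i ∧ dx_j, the exterior derivative is
  d(omega) = sum_{i<j} d(g_{ij}) ∧ dx_i ∧ dx_j = sum_{i<j, k} (∂g_{ij}/∂x_k) dx_k ∧ dx_i ∧ dx_j.
Expand each term, using dx_k ∧ dx_i ∧ dx_j = sgn(permutation) dx_{(a)} ∧ dx_{(b)} ∧ dx_{(c)} with (a < b < c) sorted:
  d(-3*w^2 - z) includes (∂/∂z)(-3*w^2 - z) dz = (-1) dz, which multiplied by dx ∧ dy gives (-1) dx ∧ dy ∧ dz
  d(-3*w^2 - z) includes (∂/∂w)(-3*w^2 - z) dw = (-6*w) dw, which multiplied by dx ∧ dy gives (-6*w) dx ∧ dy ∧ dw
  d(-3*w*x + 2*w*y + 2*y*z) includes (∂/∂x)(-3*w*x + 2*w*y + 2*y*z) dx = (-3*w) dx, which multiplied by dz ∧ dw gives (-3*w) dx ∧ dz ∧ dw
  d(-3*w*x + 2*w*y + 2*y*z) includes (∂/∂y)(-3*w*x + 2*w*y + 2*y*z) dy = (2*w + 2*z) dy, which multiplied by dz ∧ dw gives (2*w + 2*z) dy ∧ dz ∧ dw
Collecting like 3-forms: d(omega) = (-1) dx ∧ dy ∧ dz + (-6*w) dx ∧ dy ∧ dw + (-3*w) dx ∧ dz ∧ dw + (2*w + 2*z) dy ∧ dz ∧ dw.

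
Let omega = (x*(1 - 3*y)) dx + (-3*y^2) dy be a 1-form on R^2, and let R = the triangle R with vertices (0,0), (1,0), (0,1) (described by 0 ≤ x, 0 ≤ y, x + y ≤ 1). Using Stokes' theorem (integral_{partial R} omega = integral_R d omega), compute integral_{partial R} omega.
integral_(partial R) omega = 1/2

Stokes: integral_partial_R omega = integral_R d omega with d omega = (∂Q/∂x - ∂P/∂y) dx ∧ dy.
  ∂Q/∂x = 0
  ∂P/∂y = -3*x
  integrand = ∂Q/∂x - ∂P/∂y = 3*x.
Integrating over R: integral_0^1 integral_0^{1-x} (3*x) dy dx = 1/2.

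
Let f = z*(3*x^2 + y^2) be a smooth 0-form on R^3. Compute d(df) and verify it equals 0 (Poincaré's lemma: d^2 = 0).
d(df) = 0

Step 1: df = sum_i (∂f/∂x_i) dx_i = (6*x*z) dx + (2*y*z) dy + (3*x^2 + y^2) dz.
Step 2: Apply d again. Using the 1-form formula, the coefficient of dx ∧ dy in d(df) is ∂^2 f/∂x ∂y - ∂^2 f/∂y ∂x = (0) - (0) = 0 (equality of mixed partials for smooth f).
Similarly for dx ∧ dz and dy ∧ dz — all coefficients vanish. So d(df) = 0.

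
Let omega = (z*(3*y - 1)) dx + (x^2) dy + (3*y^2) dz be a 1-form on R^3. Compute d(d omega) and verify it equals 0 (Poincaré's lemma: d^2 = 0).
d(d omega) = 0

Step 1: d omega = sum_{i<j} (∂f_j/∂x_i - ∂f_i/∂x_j) dx_i ∧ dx_j:
  coeff of dx ∧ dy: 2*x - 3*z
  coeff of dx ∧ dz: 1 - 3*y
  coeff of dy ∧ dz: 6*y
Step 2: Apply d again to each 2-form coefficient. The only possible 3-form in R^3 is dx ∧ dy ∧ dz, with coefficient
  ∂(coeff of dy∧dz)/∂x - ∂(coeff of dx∧dz)/∂y + ∂(coeff of dx∧dy)/∂z
  = ∂/∂x (6*y) - ∂/∂y (1 - 3*y) + ∂/∂z (2*x - 3*z).
Each of these terms simplifies to sums of mixed partials that cancel in pairs. The result is 0 (by equality of mixed partials for smooth functions — Schwarz / Clairaut).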